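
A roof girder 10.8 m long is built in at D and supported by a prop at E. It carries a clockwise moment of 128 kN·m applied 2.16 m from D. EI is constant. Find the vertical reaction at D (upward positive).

R_D = -6.4 kN

Take the reaction at E as the redundant and release it; the primary structure is a cantilever fixed at D.
Free-end deflection of the primary structure under the applied loading (downward +):
  clockwise couple 128 at a = 2.16: M₀a(2L − a)/(2EI) = 2687/EI
Tip deflection under a unit load at E: L³/(3EI) = 419.9/EI.
Compatibility at E: δ_0 − R_E·δ_{EE} = 0, so R_E = 2687/419.9 = 6.4 kN.
Vertical equilibrium: R_D = ΣP − R_E = 0 − 6.4 = -6.4 kN.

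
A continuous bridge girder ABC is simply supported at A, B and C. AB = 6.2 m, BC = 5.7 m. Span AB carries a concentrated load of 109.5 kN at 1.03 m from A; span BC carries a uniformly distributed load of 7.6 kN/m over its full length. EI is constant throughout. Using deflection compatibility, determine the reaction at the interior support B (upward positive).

R_B = 54.45 kN

Take M_B as the redundant. Released structure: two simple spans AB and BC with a hinge at B.
Discontinuity in slope at B on the released structure — sum the simple-span end rotations:
  span AB: point load 109.5 at a = 1.03: Pab(L + a)/(6LEI) = 113.3/EI
  span BC: UDL 7.6: wL³/(24EI) = 58.64/EI
  relative rotation θ_0 = (113.3 + 58.64)/EI = 172/EI
A unit hogging moment at B produces rotation L₁/(3EI) + L₂/(3EI) = 3.967/EI.
Slope continuity at B: θ_0 = M_B·3.967/EI, so M_B = 172/3.967 = 43.35 kN·m (hogging).
Span AB, ΣM about A with M_B applied at B: R_B^{AB}·6.2 = 112.8 + 43.35, so R_B^{AB} = 25.18 kN and R_A = 109.5 − 25.18 = 84.32 kN.
Span BC, ΣM about C: R_B^{BC}·5.7 = 123.5 + 43.35, so R_B^{BC} = 29.27 kN and R_C = 43.32 − 29.27 = 14.05 kN.
R_B = 25.18 + 29.27 = 54.45 kN.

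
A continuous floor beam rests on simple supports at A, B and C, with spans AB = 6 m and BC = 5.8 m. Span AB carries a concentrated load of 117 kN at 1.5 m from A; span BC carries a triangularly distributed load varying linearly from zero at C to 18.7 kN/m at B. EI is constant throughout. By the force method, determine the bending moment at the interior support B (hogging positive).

Release continuity at B by inserting a hinge; the redundant is the internal moment M_B. The primary structure is two simply-supported spans AB and BC.
Rotations at B on the released spans (each span's end-slope, ×1/EI):
  span AB: point load 117 at a = 1.5: Pab(L + a)/(6LEI) = 164.5/EI
  span BC: triangular load, peak 18.7: w₀L³/(45EI) = 81.08/EI
  relative rotation θ_0 = (164.5 + 81.08)/EI = 245.6/EI
A unit hogging moment at B produces rotation L₁/(3EI) + L₂/(3EI) = 3.933/EI.
Compatibility: M_B·(L₁+L₂)/(3EI) = θ_0, giving M_B = 62.44 kN·m (hogging).

M_B = 62.44 kN·m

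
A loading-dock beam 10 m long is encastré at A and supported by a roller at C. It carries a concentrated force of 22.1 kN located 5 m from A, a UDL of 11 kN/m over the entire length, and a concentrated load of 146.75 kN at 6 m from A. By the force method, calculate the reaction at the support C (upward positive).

R_C = 111.6 kN

Take the reaction at C as the redundant and release it; the primary structure is a cantilever fixed at A.
Free-end deflection of the primary structure under the applied loading (downward +):
  point load 22.1 at a = 5: Pa²(3L − a)/(6EI) = 2302/EI
  UDL 11: wL⁴/(8EI) = 13750/EI
  point load 146.75 at a = 6: Pa²(3L − a)/(6EI) = 21132/EI
  δ_0 = 37184/EI
Tip deflection under a unit load at C: L³/(3EI) = 333.3/EI.
Compatibility at C: δ_0 − R_C·δ_{CC} = 0, so R_C = 37184/333.3 = 111.6 kN.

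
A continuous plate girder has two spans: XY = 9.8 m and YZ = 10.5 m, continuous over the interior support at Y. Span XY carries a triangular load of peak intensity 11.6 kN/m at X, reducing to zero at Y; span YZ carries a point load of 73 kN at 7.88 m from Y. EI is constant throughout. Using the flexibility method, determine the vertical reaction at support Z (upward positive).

R_Z = 47.38 kN

Release continuity at Y by inserting a hinge; the redundant is the internal moment M_Y. The primary structure is two simply-supported spans XY and YZ.
Rotations at Y on the released spans (each span's end-slope, ×1/EI):
  span XY: triangular load, peak 11.6: 7w₀L³/(360EI) = 212.3/EI
  span YZ: point load 73 at a = 7.88: Pab(L + b)/(6LEI) = 313.9/EI
  relative rotation θ_0 = (212.3 + 313.9)/EI = 526.2/EI
A unit hogging moment at Y produces rotation L₁/(3EI) + L₂/(3EI) = 6.767/EI.
Compatibility: M_Y·(L₁+L₂)/(3EI) = θ_0, giving M_Y = 77.76 kN·m (hogging).
Span YZ, ΣM about Z: R_Y^{YZ}·10.5 = 191.3 + 77.76, so R_Y^{YZ} = 25.62 kN and R_Z = 73 − 25.62 = 47.38 kN.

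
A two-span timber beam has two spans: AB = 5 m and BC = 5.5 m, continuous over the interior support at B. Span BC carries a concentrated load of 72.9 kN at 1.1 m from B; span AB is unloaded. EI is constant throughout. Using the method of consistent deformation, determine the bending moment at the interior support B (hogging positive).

M_B = 30.24 kN·m

Insert a hinge at B; M_B is the redundant, and each span becomes simply supported.
Rotations at B on the released spans (each span's end-slope, ×1/EI):
  span BC: point load 72.9 at a = 1.1: Pab(L + b)/(6LEI) = 105.9/EI
  relative rotation θ_0 = (0 + 105.9)/EI = 105.9/EI
A unit hogging moment at B produces rotation L₁/(3EI) + L₂/(3EI) = 3.5/EI.
Compatibility: M_B·(L₁+L₂)/(3EI) = θ_0, giving M_B = 30.24 kN·m (hogging).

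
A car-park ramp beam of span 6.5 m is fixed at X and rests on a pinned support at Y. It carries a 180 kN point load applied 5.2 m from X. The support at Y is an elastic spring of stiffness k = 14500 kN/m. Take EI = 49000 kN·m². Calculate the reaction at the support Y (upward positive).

Take the reaction at Y as the redundant and release it; the primary structure is a cantilever fixed at X.
Downward deflection at the released point Y due to the loads:
  point load 180 at a = 5.2: Pa²(3L − a)/(6EI) = 11600/EI
Tip deflection under a unit load at Y: L³/(3EI) = 91.54/EI.
With EI = 49000 kN·m²: δ_0 = 0.23674 m and δ_{YY} = 0.001868 m/kN.
Compatibility — the spring shortens by R_Y/k under the reaction it provides: δ_0 − R_Y·δ_{YY} = R_Y/k. With 1/k = 0.000069 m/kN, R_Y = δ_0 / (δ_{YY} + 1/k) = 0.23674 / (0.001868 + 0.000069) = 122.2 kN.

R_Y = 122.2 kN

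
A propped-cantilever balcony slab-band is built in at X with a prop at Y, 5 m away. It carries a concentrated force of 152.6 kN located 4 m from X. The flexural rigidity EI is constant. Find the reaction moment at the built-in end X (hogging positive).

M_X = 73.25 kN·m

Choose R_Y as the redundant. The primary structure is the cantilever fixed at X.
Free-end deflection of the primary structure under the applied loading (downward +):
  point load 152.6 at a = 4: Pa²(3L − a)/(6EI) = 4476/EI
Flexibility coefficient — unit upward force at Y: δ_{YY} = L³/(3EI) = 41.67/EI.
The prop prevents deflection at Y: R_Y = δ_0/δ_{YY} = 4476/41.67 = 107.4 kN.
Moment equilibrium about X: M_X = Σ(load moments about X) − R_Y·L = 610.4 − 107.4×5 = 73.25 kN·m.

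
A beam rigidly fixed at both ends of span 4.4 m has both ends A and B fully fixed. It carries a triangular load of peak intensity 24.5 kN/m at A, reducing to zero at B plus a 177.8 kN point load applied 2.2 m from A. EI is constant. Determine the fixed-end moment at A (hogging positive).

Take the two fixed-end moments M_A, M_B as redundants; the released structure is the simple span AB.
Simple-span end rotations at A and B under the given loads:
  at A: triangular load, peak 24.5: w₀L³/(45EI) = 46.38/EI
  at B: triangular load, peak 24.5: 7w₀L³/(360EI) = 40.58/EI
  at A: point load 177.8 at a = 2.2: Pab(L + b)/(6LEI) = 215.1/EI
  at B: point load 177.8 at a = 2.2: Pab(L + a)/(6LEI) = 215.1/EI
  θ_A0 = 261.5/EI,  θ_B0 = 255.7/EI
Flexibility coefficients: a unit moment at one end gives L/(3EI) there and L/(6EI) at the far end, so f₁₁ = f₂₂ = 1.467/EI and f₁₂ = f₂₁ = 0.7333/EI.
Compatibility — zero rotation at each built-in end:
  1.467 M_A + 0.7333 M_B = 261.5
  0.7333 M_A + 1.467 M_B = 255.7
Solving the pair gives M_A = 121.5 kN·m and M_B = 113.6 kN·m (hogging).

M_A = 121.5 kN·m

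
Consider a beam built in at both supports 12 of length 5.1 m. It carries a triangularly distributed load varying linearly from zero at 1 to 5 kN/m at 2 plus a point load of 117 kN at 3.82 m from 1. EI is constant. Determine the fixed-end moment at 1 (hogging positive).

Take the two fixed-end moments M_1, M_2 as redundants; the released structure is the simple span 12.
Simple-span end rotations at 1 and 2 under the given loads:
  at 1: triangular load, peak 5: 7w₀L³/(360EI) = 12.9/EI
  at 2: triangular load, peak 5: w₀L³/(45EI) = 14.74/EI
  at 1: point load 117 at a = 3.82: Pab(L + b)/(6LEI) = 119.3/EI
  at 2: point load 117 at a = 3.82: Pab(L + a)/(6LEI) = 166.8/EI
  θ_10 = 132.2/EI,  θ_20 = 181.5/EI
Flexibility coefficients: a unit moment at one end gives L/(3EI) there and L/(6EI) at the far end, so f₁₁ = f₂₂ = 1.7/EI and f₁₂ = f₂₁ = 0.85/EI.
Compatibility — zero rotation at each built-in end:
  1.7 M_1 + 0.85 M_2 = 132.2
  0.85 M_1 + 1.7 M_2 = 181.5
Solving the pair gives M_1 = 32.49 kN·m and M_2 = 90.52 kN·m (hogging).

M_1 = 32.49 kN·m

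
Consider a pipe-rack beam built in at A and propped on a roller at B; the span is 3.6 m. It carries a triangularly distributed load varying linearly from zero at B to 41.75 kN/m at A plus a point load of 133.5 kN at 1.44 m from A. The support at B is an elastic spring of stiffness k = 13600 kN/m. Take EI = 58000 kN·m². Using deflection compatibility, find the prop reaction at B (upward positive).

Take the reaction at B as the redundant and release it; the primary structure is a cantilever fixed at A.
Downward deflection at the released point B due to the loads:
  triangular load, peak 41.75 at the fixed end: w₀L⁴/(30EI) = 233.7/EI
  point load 133.5 at a = 1.44: Pa²(3L − a)/(6EI) = 431.8/EI
  δ_0 = 665.6/EI
Tip deflection under a unit load at B: L³/(3EI) = 15.55/EI.
With EI = 58000 kN·m²: δ_0 = 0.011476 m and δ_{BB} = 0.000268 m/kN.
Compatibility — the spring shortens by R_B/k under the reaction it provides: δ_0 − R_B·δ_{BB} = R_B/k. With 1/k = 0.000074 m/kN, R_B = δ_0 / (δ_{BB} + 1/k) = 0.011476 / (0.000268 + 0.000074) = 33.59 kN.

R_B = 33.59 kN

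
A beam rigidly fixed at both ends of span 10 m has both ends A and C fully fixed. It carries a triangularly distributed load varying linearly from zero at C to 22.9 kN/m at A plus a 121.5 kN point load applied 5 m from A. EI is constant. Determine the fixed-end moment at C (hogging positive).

Take the two fixed-end moments M_A, M_C as redundants; the released structure is the simple span AC.
End rotations of the released simple span under the applied load (×1/EI):
  at A: triangular load, peak 22.9: w₀L³/(45EI) = 508.9/EI
  at C: triangular load, peak 22.9: 7w₀L³/(360EI) = 445.3/EI
  at A: point load 121.5 at a = 5: Pab(L + b)/(6LEI) = 759.4/EI
  at C: point load 121.5 at a = 5: Pab(L + a)/(6LEI) = 759.4/EI
  θ_A0 = 1268/EI,  θ_C0 = 1205/EI
Flexibility coefficients: a unit moment at one end gives L/(3EI) there and L/(6EI) at the far end, so f₁₁ = f₂₂ = 3.333/EI and f₁₂ = f₂₁ = 1.667/EI.
Compatibility — zero rotation at each built-in end:
  3.333 M_A + 1.667 M_C = 1268
  1.667 M_A + 3.333 M_C = 1205
Solving the pair gives M_A = 266.4 kN·m and M_C = 228.2 kN·m (hogging).

M_C = 228.2 kN·m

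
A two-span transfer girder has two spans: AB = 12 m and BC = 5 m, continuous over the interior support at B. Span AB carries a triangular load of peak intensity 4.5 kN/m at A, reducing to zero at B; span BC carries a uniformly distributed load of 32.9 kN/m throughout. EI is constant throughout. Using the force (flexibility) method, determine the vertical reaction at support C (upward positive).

R_C = 70.87 kN

Insert a hinge at B; M_B is the redundant, and each span becomes simply supported.
End slopes at the hinge B, treating each span as simply supported:
  span AB: triangular load, peak 4.5: 7w₀L³/(360EI) = 151.2/EI
  span BC: UDL 32.9: wL³/(24EI) = 171.4/EI
  relative rotation θ_0 = (151.2 + 171.4)/EI = 322.6/EI
A unit hogging moment at B produces rotation L₁/(3EI) + L₂/(3EI) = 5.667/EI.
Slope continuity at B: θ_0 = M_B·5.667/EI, so M_B = 322.6/5.667 = 56.92 kN·m (hogging).
Span BC, ΣM about C: R_B^{BC}·5 = 411.2 + 56.92, so R_B^{BC} = 93.63 kN and R_C = 164.5 − 93.63 = 70.87 kN.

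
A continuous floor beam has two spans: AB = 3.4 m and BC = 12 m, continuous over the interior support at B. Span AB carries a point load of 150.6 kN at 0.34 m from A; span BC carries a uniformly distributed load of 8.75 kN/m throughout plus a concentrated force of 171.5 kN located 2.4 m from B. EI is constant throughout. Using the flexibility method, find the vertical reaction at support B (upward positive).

Take M_B as the redundant. Released structure: two simple spans AB and BC with a hinge at B.
Rotations at B on the released spans (each span's end-slope, ×1/EI):
  span AB: point load 150.6 at a = 0.34: Pab(L + a)/(6LEI) = 28.73/EI
  span BC: UDL 8.75: wL³/(24EI) = 630/EI
  span BC: point load 171.5 at a = 2.4: Pab(L + b)/(6LEI) = 1185/EI
  relative rotation θ_0 = (28.73 + 1815)/EI = 1844/EI
A unit hogging moment at B produces rotation L₁/(3EI) + L₂/(3EI) = 5.133/EI.
Slope continuity at B: θ_0 = M_B·5.133/EI, so M_B = 1844/5.133 = 359.2 kN·m (hogging).
Span AB, ΣM about A with M_B applied at B: R_B^{AB}·3.4 = 51.2 + 359.2, so R_B^{AB} = 120.7 kN and R_A = 150.6 − 120.7 = 29.88 kN.
Span BC, ΣM about C: R_B^{BC}·12 = 2276 + 359.2, so R_B^{BC} = 219.6 kN and R_C = 276.5 − 219.6 = 56.86 kN.
R_B = 120.7 + 219.6 = 340.4 kN.

R_B = 340.4 kN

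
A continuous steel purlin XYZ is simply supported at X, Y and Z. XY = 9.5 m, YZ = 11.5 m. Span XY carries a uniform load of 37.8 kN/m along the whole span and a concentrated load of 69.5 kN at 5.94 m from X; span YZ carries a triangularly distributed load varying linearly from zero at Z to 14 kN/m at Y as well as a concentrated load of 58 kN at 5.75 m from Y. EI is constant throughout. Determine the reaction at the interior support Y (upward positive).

R_Y = 379.8 kN

Take M_Y as the redundant. Released structure: two simple spans XY and YZ with a hinge at Y.
End slopes at the hinge Y, treating each span as simply supported:
  span XY: UDL 37.8: wL³/(24EI) = 1350/EI
  span XY: point load 69.5 at a = 5.94: Pab(L + a)/(6LEI) = 398.1/EI
  span YZ: triangular load, peak 14: w₀L³/(45EI) = 473.2/EI
  span YZ: point load 58 at a = 5.75: Pab(L + b)/(6LEI) = 479.4/EI
  relative rotation θ_0 = (1748 + 952.6)/EI = 2701/EI
A unit hogging moment at Y produces rotation L₁/(3EI) + L₂/(3EI) = 7/EI.
Slope continuity at Y: θ_0 = M_Y·7/EI, so M_Y = 2701/7 = 385.9 kN·m (hogging).
Span XY, ΣM about X with M_Y applied at Y: R_Y^{XY}·9.5 = 2119 + 385.9, so R_Y^{XY} = 263.6 kN and R_X = 428.6 − 263.6 = 165 kN.
Span YZ, ΣM about Z: R_Y^{YZ}·11.5 = 950.7 + 385.9, so R_Y^{YZ} = 116.2 kN and R_Z = 138.5 − 116.2 = 22.28 kN.
R_Y = 263.6 + 116.2 = 379.8 kN.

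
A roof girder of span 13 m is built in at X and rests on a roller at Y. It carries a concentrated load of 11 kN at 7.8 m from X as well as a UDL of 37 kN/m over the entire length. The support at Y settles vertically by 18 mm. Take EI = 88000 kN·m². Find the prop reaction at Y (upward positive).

R_Y = 183 kN

Remove the prop at Y; the released (primary) structure is a cantilever built in at X.
Free-end deflection of the primary structure under the applied loading (downward +):
  point load 11 at a = 7.8: Pa²(3L − a)/(6EI) = 3480/EI
  UDL 37: wL⁴/(8EI) = 132095/EI
  δ_0 = 135575/EI
Tip deflection under a unit load at Y: L³/(3EI) = 732.3/EI.
With EI = 88000 kN·m²: δ_0 = 1.5406 m and δ_{YY} = 0.008322 m/kN.
Compatibility — the beam at Y must follow the support down by 0.018 m: δ_0 − R_Y·δ_{YY} = 0.018, so R_Y = (1.5406 − 0.018)/0.008322 = 183 kN.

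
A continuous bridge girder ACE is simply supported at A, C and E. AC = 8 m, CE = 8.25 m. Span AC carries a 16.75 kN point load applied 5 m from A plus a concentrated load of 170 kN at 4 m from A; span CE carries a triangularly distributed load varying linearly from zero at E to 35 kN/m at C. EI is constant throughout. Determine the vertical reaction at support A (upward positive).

Take M_C as the redundant. Released structure: two simple spans AC and CE with a hinge at C.
Rotations at C on the released spans (each span's end-slope, ×1/EI):
  span AC: point load 16.75 at a = 5: Pab(L + a)/(6LEI) = 68.05/EI
  span AC: point load 170 at a = 4: Pab(L + a)/(6LEI) = 680/EI
  span CE: triangular load, peak 35: w₀L³/(45EI) = 436.7/EI
  relative rotation θ_0 = (748 + 436.7)/EI = 1185/EI
A unit hogging moment at C produces rotation L₁/(3EI) + L₂/(3EI) = 5.417/EI.
Compatibility: M_C·(L₁+L₂)/(3EI) = θ_0, giving M_C = 218.7 kN·m (hogging).
Span AC, ΣM about A with M_C applied at C: R_C^{AC}·8 = 763.8 + 218.7, so R_C^{AC} = 122.8 kN and R_A = 186.8 − 122.8 = 63.94 kN.

R_A = 63.94 kN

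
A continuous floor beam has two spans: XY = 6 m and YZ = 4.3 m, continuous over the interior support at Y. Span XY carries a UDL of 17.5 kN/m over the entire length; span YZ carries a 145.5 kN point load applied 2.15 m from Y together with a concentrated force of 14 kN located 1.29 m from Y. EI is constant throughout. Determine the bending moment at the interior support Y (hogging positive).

Release continuity at Y by inserting a hinge; the redundant is the internal moment M_Y. The primary structure is two simply-supported spans XY and YZ.
Rotations at Y on the released spans (each span's end-slope, ×1/EI):
  span XY: UDL 17.5: wL³/(24EI) = 157.5/EI
  span YZ: point load 145.5 at a = 2.15: Pab(L + b)/(6LEI) = 168.1/EI
  span YZ: point load 14 at a = 1.29: Pab(L + b)/(6LEI) = 15.4/EI
  relative rotation θ_0 = (157.5 + 183.5)/EI = 341/EI
A unit hogging moment at Y produces rotation L₁/(3EI) + L₂/(3EI) = 3.433/EI.
Compatibility: M_Y·(L₁+L₂)/(3EI) = θ_0, giving M_Y = 99.33 kN·m (hogging).

M_Y = 99.33 kN·m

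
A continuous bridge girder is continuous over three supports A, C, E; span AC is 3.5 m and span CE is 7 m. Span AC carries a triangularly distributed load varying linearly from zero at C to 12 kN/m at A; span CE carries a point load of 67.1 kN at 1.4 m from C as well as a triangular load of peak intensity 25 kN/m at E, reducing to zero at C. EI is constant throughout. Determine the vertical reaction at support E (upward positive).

R_E = 58.1 kN

Insert a hinge at C; M_C is the redundant, and each span becomes simply supported.
Rotations at C on the released spans (each span's end-slope, ×1/EI):
  span AC: triangular load, peak 12: 7w₀L³/(360EI) = 10/EI
  span CE: point load 67.1 at a = 1.4: Pab(L + b)/(6LEI) = 157.8/EI
  span CE: triangular load, peak 25: 7w₀L³/(360EI) = 166.7/EI
  relative rotation θ_0 = (10 + 324.6)/EI = 334.6/EI
A unit hogging moment at C produces rotation L₁/(3EI) + L₂/(3EI) = 3.5/EI.
Slope continuity at C: θ_0 = M_C·3.5/EI, so M_C = 334.6/3.5 = 95.59 kN·m (hogging).
Span CE, ΣM about E: R_C^{CE}·7 = 579.9 + 95.59, so R_C^{CE} = 96.5 kN and R_E = 154.6 − 96.5 = 58.1 kN.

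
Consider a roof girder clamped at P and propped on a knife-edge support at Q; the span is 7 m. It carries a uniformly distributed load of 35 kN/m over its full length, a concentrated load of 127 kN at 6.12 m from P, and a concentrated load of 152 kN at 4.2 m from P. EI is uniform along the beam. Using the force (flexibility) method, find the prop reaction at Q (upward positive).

R_Q = 260.7 kN

Remove the prop at Q; the released (primary) structure is a cantilever built in at P.
Downward deflection at the released point Q due to the loads:
  UDL 35: wL⁴/(8EI) = 10504/EI
  point load 127 at a = 6.12: Pa²(3L − a)/(6EI) = 11797/EI
  point load 152 at a = 4.2: Pa²(3L − a)/(6EI) = 7508/EI
  δ_0 = 29809/EI
Tip deflection under a unit load at Q: L³/(3EI) = 114.3/EI.
Compatibility at Q: δ_0 − R_Q·δ_{QQ} = 0, so R_Q = 29809/114.3 = 260.7 kN.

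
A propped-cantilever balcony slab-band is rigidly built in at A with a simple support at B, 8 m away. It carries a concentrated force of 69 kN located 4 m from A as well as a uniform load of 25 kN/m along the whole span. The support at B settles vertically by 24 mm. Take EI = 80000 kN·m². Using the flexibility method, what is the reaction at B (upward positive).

R_B = 85.31 kN

Take the reaction at B as the redundant and release it; the primary structure is a cantilever fixed at A.
Free-end deflection of the primary structure under the applied loading (downward +):
  point load 69 at a = 4: Pa²(3L − a)/(6EI) = 3680/EI
  UDL 25: wL⁴/(8EI) = 12800/EI
  δ_0 = 16480/EI
Tip deflection under a unit load at B: L³/(3EI) = 170.7/EI.
With EI = 80000 kN·m²: δ_0 = 0.206 m and δ_{BB} = 0.002133 m/kN.
Compatibility — the beam at B must follow the support down by 0.024 m: δ_0 − R_B·δ_{BB} = 0.024, so R_B = (0.206 − 0.024)/0.002133 = 85.31 kN.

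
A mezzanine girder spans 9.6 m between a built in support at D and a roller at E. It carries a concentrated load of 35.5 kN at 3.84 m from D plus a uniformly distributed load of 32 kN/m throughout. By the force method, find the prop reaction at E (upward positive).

Choose R_E as the redundant. The primary structure is the cantilever fixed at D.
Primary-structure tip deflection at E by superposition:
  point load 35.5 at a = 3.84: Pa²(3L − a)/(6EI) = 2178/EI
  UDL 32: wL⁴/(8EI) = 33974/EI
  δ_0 = 36151/EI
Tip deflection under a unit load at E: L³/(3EI) = 294.9/EI.
The prop prevents deflection at E: R_E = δ_0/δ_{EE} = 36151/294.9 = 122.6 kN.

R_E = 122.6 kN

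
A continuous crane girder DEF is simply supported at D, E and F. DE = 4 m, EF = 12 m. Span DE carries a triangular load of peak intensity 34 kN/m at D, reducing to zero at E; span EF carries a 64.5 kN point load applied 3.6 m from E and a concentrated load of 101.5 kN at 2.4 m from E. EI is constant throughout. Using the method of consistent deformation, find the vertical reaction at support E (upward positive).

R_E = 230 kN

Release continuity at E by inserting a hinge; the redundant is the internal moment M_E. The primary structure is two simply-supported spans DE and EF.
End slopes at the hinge E, treating each span as simply supported:
  span DE: triangular load, peak 34: 7w₀L³/(360EI) = 42.31/EI
  span EF: point load 64.5 at a = 3.6: Pab(L + b)/(6LEI) = 552.6/EI
  span EF: point load 101.5 at a = 2.4: Pab(L + b)/(6LEI) = 701.6/EI
  relative rotation θ_0 = (42.31 + 1254)/EI = 1297/EI
A unit hogging moment at E produces rotation L₁/(3EI) + L₂/(3EI) = 5.333/EI.
Slope continuity at E: θ_0 = M_E·5.333/EI, so M_E = 1297/5.333 = 243.1 kN·m (hogging).
Span DE, ΣM about D with M_E applied at E: R_E^{DE}·4 = 90.67 + 243.1, so R_E^{DE} = 83.44 kN and R_D = 68 − 83.44 = -15.44 kN.
Span EF, ΣM about F: R_E^{EF}·12 = 1516 + 243.1, so R_E^{EF} = 146.6 kN and R_F = 166 − 146.6 = 19.39 kN.
R_E = 83.44 + 146.6 = 230 kN.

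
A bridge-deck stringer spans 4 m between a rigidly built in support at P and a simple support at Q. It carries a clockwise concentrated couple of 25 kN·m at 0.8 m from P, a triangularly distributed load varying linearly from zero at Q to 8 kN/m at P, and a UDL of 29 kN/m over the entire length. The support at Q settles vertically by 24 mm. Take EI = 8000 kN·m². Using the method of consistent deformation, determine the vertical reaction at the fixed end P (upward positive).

R_P = 90.92 kN

Remove the prop at Q; the released (primary) structure is a cantilever built in at P.
Free-end deflection of the primary structure under the applied loading (downward +):
  clockwise couple 25 at a = 0.8: M₀a(2L − a)/(2EI) = 72/EI
  triangular load, peak 8 at the fixed end: w₀L⁴/(30EI) = 68.27/EI
  UDL 29: wL⁴/(8EI) = 928/EI
  δ_0 = 1068/EI
Tip deflection under a unit load at Q: L³/(3EI) = 21.33/EI.
With EI = 8000 kN·m²: δ_0 = 0.13353 m and δ_{QQ} = 0.002667 m/kN.
Compatibility — the beam at Q must follow the support down by 0.024 m: δ_0 − R_Q·δ_{QQ} = 0.024, so R_Q = (0.13353 − 0.024)/0.002667 = 41.08 kN.
Vertical equilibrium: R_P = ΣP − R_Q = 132 − 41.08 = 90.92 kN.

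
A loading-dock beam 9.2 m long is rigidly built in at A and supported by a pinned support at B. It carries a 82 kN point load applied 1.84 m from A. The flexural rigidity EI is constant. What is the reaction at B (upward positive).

Take the reaction at B as the redundant and release it; the primary structure is a cantilever fixed at A.
Downward deflection at the released point B due to the loads:
  point load 82 at a = 1.84: Pa²(3L − a)/(6EI) = 1192/EI
Flexibility coefficient — unit upward force at B: δ_{BB} = L³/(3EI) = 259.6/EI.
Compatibility at B: δ_0 − R_B·δ_{BB} = 0, so R_B = 1192/259.6 = 4.592 kN.

R_B = 4.592 kN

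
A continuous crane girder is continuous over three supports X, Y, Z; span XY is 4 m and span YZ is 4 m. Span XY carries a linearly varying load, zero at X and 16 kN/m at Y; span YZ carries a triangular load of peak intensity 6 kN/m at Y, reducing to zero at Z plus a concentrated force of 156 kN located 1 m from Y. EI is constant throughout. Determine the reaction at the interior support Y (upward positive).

Take M_Y as the redundant. Released structure: two simple spans XY and YZ with a hinge at Y.
Rotations at Y on the released spans (each span's end-slope, ×1/EI):
  span XY: triangular load, peak 16: w₀L³/(45EI) = 22.76/EI
  span YZ: triangular load, peak 6: w₀L³/(45EI) = 8.533/EI
  span YZ: point load 156 at a = 1: Pab(L + b)/(6LEI) = 136.5/EI
  relative rotation θ_0 = (22.76 + 145)/EI = 167.8/EI
A unit hogging moment at Y produces rotation L₁/(3EI) + L₂/(3EI) = 2.667/EI.
Compatibility: M_Y·(L₁+L₂)/(3EI) = θ_0, giving M_Y = 62.92 kN·m (hogging).
Span XY, ΣM about X with M_Y applied at Y: R_Y^{XY}·4 = 85.33 + 62.92, so R_Y^{XY} = 37.06 kN and R_X = 32 − 37.06 = -5.064 kN.
Span YZ, ΣM about Z: R_Y^{YZ}·4 = 500 + 62.92, so R_Y^{YZ} = 140.7 kN and R_Z = 168 − 140.7 = 27.27 kN.
R_Y = 37.06 + 140.7 = 177.8 kN.

R_Y = 177.8 kN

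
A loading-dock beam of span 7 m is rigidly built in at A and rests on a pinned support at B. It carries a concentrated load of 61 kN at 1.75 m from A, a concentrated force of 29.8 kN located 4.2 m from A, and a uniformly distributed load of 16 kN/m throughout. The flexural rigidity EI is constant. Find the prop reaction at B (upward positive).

Choose R_B as the redundant. The primary structure is the cantilever fixed at A.
Free-end deflection of the primary structure under the applied loading (downward +):
  point load 61 at a = 1.75: Pa²(3L − a)/(6EI) = 599.4/EI
  point load 29.8 at a = 4.2: Pa²(3L − a)/(6EI) = 1472/EI
  UDL 16: wL⁴/(8EI) = 4802/EI
  δ_0 = 6873/EI
Flexibility coefficient — unit upward force at B: δ_{BB} = L³/(3EI) = 114.3/EI.
The prop prevents deflection at B: R_B = δ_0/δ_{BB} = 6873/114.3 = 60.12 kN.

R_B = 60.12 kN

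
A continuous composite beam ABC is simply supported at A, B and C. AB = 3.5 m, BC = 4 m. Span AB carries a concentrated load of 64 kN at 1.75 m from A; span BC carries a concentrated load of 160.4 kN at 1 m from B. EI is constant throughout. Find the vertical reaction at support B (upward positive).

R_B = 192.9 kN

Take M_B as the redundant. Released structure: two simple spans AB and BC with a hinge at B.
Rotations at B on the released spans (each span's end-slope, ×1/EI):
  span AB: point load 64 at a = 1.75: Pab(L + a)/(6LEI) = 49/EI
  span BC: point load 160.4 at a = 1: Pab(L + b)/(6LEI) = 140.3/EI
  relative rotation θ_0 = (49 + 140.3)/EI = 189.3/EI
A unit hogging moment at B produces rotation L₁/(3EI) + L₂/(3EI) = 2.5/EI.
Slope continuity at B: θ_0 = M_B·2.5/EI, so M_B = 189.3/2.5 = 75.74 kN·m (hogging).
Span AB, ΣM about A with M_B applied at B: R_B^{AB}·3.5 = 112 + 75.74, so R_B^{AB} = 53.64 kN and R_A = 64 − 53.64 = 10.36 kN.
Span BC, ΣM about C: R_B^{BC}·4 = 481.2 + 75.74, so R_B^{BC} = 139.2 kN and R_C = 160.4 − 139.2 = 21.16 kN.
R_B = 53.64 + 139.2 = 192.9 kN.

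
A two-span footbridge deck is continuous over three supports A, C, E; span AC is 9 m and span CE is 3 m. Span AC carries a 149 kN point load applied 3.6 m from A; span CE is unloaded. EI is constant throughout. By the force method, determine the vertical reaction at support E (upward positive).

R_E = -56.32 kN

Take M_C as the redundant. Released structure: two simple spans AC and CE with a hinge at C.
Rotations at C on the released spans (each span's end-slope, ×1/EI):
  span AC: point load 149 at a = 3.6: Pab(L + a)/(6LEI) = 675.9/EI
  relative rotation θ_0 = (675.9 + 0)/EI = 675.9/EI
A unit hogging moment at C produces rotation L₁/(3EI) + L₂/(3EI) = 4/EI.
Slope continuity at C: θ_0 = M_C·4/EI, so M_C = 675.9/4 = 169 kN·m (hogging).
Span CE, ΣM about E: R_C^{CE}·3 = 0 + 169, so R_C^{CE} = 56.32 kN and R_E = 0 − 56.32 = -56.32 kN.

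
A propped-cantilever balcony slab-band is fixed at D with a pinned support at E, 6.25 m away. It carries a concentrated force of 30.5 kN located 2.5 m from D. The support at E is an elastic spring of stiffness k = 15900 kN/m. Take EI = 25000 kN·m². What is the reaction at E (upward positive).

R_E = 6.224 kN

Choose R_E as the redundant. The primary structure is the cantilever fixed at D.
Downward deflection at the released point E due to the loads:
  point load 30.5 at a = 2.5: Pa²(3L − a)/(6EI) = 516.3/EI
Tip deflection under a unit load at E: L³/(3EI) = 81.38/EI.
With EI = 25000 kN·m²: δ_0 = 0.020651 m and δ_{EE} = 0.003255 m/kN.
Compatibility — the spring shortens by R_E/k under the reaction it provides: δ_0 − R_E·δ_{EE} = R_E/k. With 1/k = 0.000063 m/kN, R_E = δ_0 / (δ_{EE} + 1/k) = 0.020651 / (0.003255 + 0.000063) = 6.224 kN.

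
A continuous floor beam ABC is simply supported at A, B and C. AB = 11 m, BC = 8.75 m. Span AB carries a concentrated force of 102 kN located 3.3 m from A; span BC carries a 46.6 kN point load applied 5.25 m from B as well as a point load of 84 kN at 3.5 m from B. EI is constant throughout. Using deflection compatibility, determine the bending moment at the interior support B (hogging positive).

Release continuity at B by inserting a hinge; the redundant is the internal moment M_B. The primary structure is two simply-supported spans AB and BC.
Discontinuity in slope at B on the released structure — sum the simple-span end rotations:
  span AB: point load 102 at a = 3.3: Pab(L + a)/(6LEI) = 561.6/EI
  span BC: point load 46.6 at a = 5.25: Pab(L + b)/(6LEI) = 199.8/EI
  span BC: point load 84 at a = 3.5: Pab(L + b)/(6LEI) = 411.6/EI
  relative rotation θ_0 = (561.6 + 611.4)/EI = 1173/EI
A unit hogging moment at B produces rotation L₁/(3EI) + L₂/(3EI) = 6.583/EI.
Compatibility: M_B·(L₁+L₂)/(3EI) = θ_0, giving M_B = 178.2 kN·m (hogging).

M_B = 178.2 kN·m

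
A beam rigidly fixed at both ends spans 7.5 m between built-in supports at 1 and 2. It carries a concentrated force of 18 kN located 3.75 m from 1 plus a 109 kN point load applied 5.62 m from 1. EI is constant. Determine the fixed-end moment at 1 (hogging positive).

M_1 = 55.37 kN·m

Take the two fixed-end moments M_1, M_2 as redundants; the released structure is the simple span 12.
On the primary (simply-supported) span, the end slopes from the loading are:
  at 1: point load 18 at a = 3.75: Pab(L + b)/(6LEI) = 63.28/EI
  at 2: point load 18 at a = 3.75: Pab(L + a)/(6LEI) = 63.28/EI
  at 1: point load 109 at a = 5.62: Pab(L + b)/(6LEI) = 240.1/EI
  at 2: point load 109 at a = 5.62: Pab(L + a)/(6LEI) = 335.8/EI
  θ_10 = 303.3/EI,  θ_20 = 399.1/EI
Flexibility coefficients: a unit moment at one end gives L/(3EI) there and L/(6EI) at the far end, so f₁₁ = f₂₂ = 2.5/EI and f₁₂ = f₂₁ = 1.25/EI.
Compatibility — zero rotation at each built-in end:
  2.5 M_1 + 1.25 M_2 = 303.3
  1.25 M_1 + 2.5 M_2 = 399.1
Solving the pair gives M_1 = 55.37 kN·m and M_2 = 131.9 kN·m (hogging).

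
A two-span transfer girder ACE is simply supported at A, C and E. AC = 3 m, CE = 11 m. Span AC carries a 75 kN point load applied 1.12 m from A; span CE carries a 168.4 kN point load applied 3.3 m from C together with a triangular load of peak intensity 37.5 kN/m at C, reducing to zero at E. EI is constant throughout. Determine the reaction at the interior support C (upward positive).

R_C = 497.7 kN

Insert a hinge at C; M_C is the redundant, and each span becomes simply supported.
End slopes at the hinge C, treating each span as simply supported:
  span AC: point load 75 at a = 1.12: Pab(L + a)/(6LEI) = 36.15/EI
  span CE: point load 168.4 at a = 3.3: Pab(L + b)/(6LEI) = 1212/EI
  span CE: triangular load, peak 37.5: w₀L³/(45EI) = 1109/EI
  relative rotation θ_0 = (36.15 + 2322)/EI = 2358/EI
A unit hogging moment at C produces rotation L₁/(3EI) + L₂/(3EI) = 4.667/EI.
Slope continuity at C: θ_0 = M_C·4.667/EI, so M_C = 2358/4.667 = 505.2 kN·m (hogging).
Span AC, ΣM about A with M_C applied at C: R_C^{AC}·3 = 84 + 505.2, so R_C^{AC} = 196.4 kN and R_A = 75 − 196.4 = -121.4 kN.
Span CE, ΣM about E: R_C^{CE}·11 = 2809 + 505.2, so R_C^{CE} = 301.3 kN and R_E = 374.6 − 301.3 = 73.34 kN.
R_C = 196.4 + 301.3 = 497.7 kN.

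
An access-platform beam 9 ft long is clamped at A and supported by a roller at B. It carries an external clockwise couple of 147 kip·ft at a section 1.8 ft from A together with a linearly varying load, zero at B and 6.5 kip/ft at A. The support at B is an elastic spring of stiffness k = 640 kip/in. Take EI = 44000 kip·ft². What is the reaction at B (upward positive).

R_B = 14.33 kip

Choose R_B as the redundant. The primary structure is the cantilever fixed at A.
Downward deflection at the released point B due to the loads:
  clockwise couple 147 at a = 1.8: M₀a(2L − a)/(2EI) = 2143/EI
  triangular load, peak 6.5 at the fixed end: w₀L⁴/(30EI) = 1422/EI
  δ_0 = 3565/EI
Flexibility coefficient — unit upward force at B: δ_{BB} = L³/(3EI) = 243/EI.
With EI = 44000 kip·ft²: δ_0 = 0.081018 ft and δ_{BB} = 0.005523 ft/kip.
Compatibility — the spring shortens by R_B/k under the reaction it provides: δ_0 − R_B·δ_{BB} = R_B/k. With 1/k = 1/(640×12) ft/kip = 0.00013 ft/kip, R_B = δ_0 / (δ_{BB} + 1/k) = 0.081018 / (0.005523 + 0.00013) = 14.33 kip.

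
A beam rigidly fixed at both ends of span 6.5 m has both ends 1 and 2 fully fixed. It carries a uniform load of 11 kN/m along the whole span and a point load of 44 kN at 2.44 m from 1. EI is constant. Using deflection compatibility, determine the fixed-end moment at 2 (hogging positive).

Release both end moments; the primary structure is a simply-supported span 12 with redundants M_1 and M_2.
Simple-span end rotations at 1 and 2 under the given loads:
  at 1: UDL 11: wL³/(24EI) = 125.9/EI
  at 2: UDL 11: wL³/(24EI) = 125.9/EI
  at 1: point load 44 at a = 2.44: Pab(L + b)/(6LEI) = 118/EI
  at 2: point load 44 at a = 2.44: Pab(L + a)/(6LEI) = 99.92/EI
  θ_10 = 243.9/EI,  θ_20 = 225.8/EI
Flexibility coefficients: a unit moment at one end gives L/(3EI) there and L/(6EI) at the far end, so f₁₁ = f₂₂ = 2.167/EI and f₁₂ = f₂₁ = 1.083/EI.
Compatibility — zero rotation at each built-in end:
  2.167 M_1 + 1.083 M_2 = 243.9
  1.083 M_1 + 2.167 M_2 = 225.8
Solving the pair gives M_1 = 80.62 kN·m and M_2 = 63.9 kN·m (hogging).

M_2 = 63.9 kN·m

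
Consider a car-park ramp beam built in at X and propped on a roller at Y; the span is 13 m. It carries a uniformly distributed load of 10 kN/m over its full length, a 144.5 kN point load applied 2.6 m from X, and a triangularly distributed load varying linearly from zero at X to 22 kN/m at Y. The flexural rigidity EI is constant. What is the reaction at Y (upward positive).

R_Y = 135.5 kN

Release the roller at Y. Primary structure: cantilever fixed at X.
Deflection at Y on the released cantilever, summing each load's contribution:
  UDL 10: wL⁴/(8EI) = 35701/EI
  point load 144.5 at a = 2.6: Pa²(3L − a)/(6EI) = 5926/EI
  triangular load, peak 22 at the free end: 11w₀L⁴/(120EI) = 57598/EI
  δ_0 = 99225/EI
Flexibility coefficient — unit upward force at Y: δ_{YY} = L³/(3EI) = 732.3/EI.
Compatibility at Y: δ_0 − R_Y·δ_{YY} = 0, so R_Y = 99225/732.3 = 135.5 kN.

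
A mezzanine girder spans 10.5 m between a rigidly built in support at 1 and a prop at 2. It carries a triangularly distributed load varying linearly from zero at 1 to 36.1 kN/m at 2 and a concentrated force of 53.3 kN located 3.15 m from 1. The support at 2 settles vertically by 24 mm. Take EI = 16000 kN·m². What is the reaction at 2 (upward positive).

Remove the prop at 2; the released (primary) structure is a cantilever built in at 1.
Primary-structure tip deflection at 2 by superposition:
  triangular load, peak 36.1 at the free end: 11w₀L⁴/(120EI) = 40223/EI
  point load 53.3 at a = 3.15: Pa²(3L − a)/(6EI) = 2499/EI
  δ_0 = 42722/EI
Tip deflection under a unit load at 2: L³/(3EI) = 385.9/EI.
With EI = 16000 kN·m²: δ_0 = 2.6701 m and δ_{22} = 0.024117 m/kN.
Compatibility — the beam at 2 must follow the support down by 0.024 m: δ_0 − R_2·δ_{22} = 0.024, so R_2 = (2.6701 − 0.024)/0.024117 = 109.7 kN.

R_2 = 109.7 kN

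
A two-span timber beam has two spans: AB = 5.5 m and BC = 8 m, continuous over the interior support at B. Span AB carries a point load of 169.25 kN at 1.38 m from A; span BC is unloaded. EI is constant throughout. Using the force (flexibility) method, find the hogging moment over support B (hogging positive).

Insert a hinge at B; M_B is the redundant, and each span becomes simply supported.
Discontinuity in slope at B on the released structure — sum the simple-span end rotations:
  span AB: point load 169.25 at a = 1.38: Pab(L + a)/(6LEI) = 200.6/EI
  relative rotation θ_0 = (200.6 + 0)/EI = 200.6/EI
A unit hogging moment at B produces rotation L₁/(3EI) + L₂/(3EI) = 4.5/EI.
Slope continuity at B: θ_0 = M_B·4.5/EI, so M_B = 200.6/4.5 = 44.58 kN·m (hogging).

M_B = 44.58 kN·m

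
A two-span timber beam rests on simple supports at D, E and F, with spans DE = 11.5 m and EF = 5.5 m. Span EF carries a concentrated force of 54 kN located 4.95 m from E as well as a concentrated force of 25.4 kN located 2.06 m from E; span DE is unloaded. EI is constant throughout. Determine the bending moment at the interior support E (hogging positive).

Take M_E as the redundant. Released structure: two simple spans DE and EF with a hinge at E.
End slopes at the hinge E, treating each span as simply supported:
  span EF: point load 54 at a = 4.95: Pab(L + b)/(6LEI) = 26.95/EI
  span EF: point load 25.4 at a = 2.06: Pab(L + b)/(6LEI) = 48.76/EI
  relative rotation θ_0 = (0 + 75.71)/EI = 75.71/EI
A unit hogging moment at E produces rotation L₁/(3EI) + L₂/(3EI) = 5.667/EI.
Slope continuity at E: θ_0 = M_E·5.667/EI, so M_E = 75.71/5.667 = 13.36 kN·m (hogging).

M_E = 13.36 kN·m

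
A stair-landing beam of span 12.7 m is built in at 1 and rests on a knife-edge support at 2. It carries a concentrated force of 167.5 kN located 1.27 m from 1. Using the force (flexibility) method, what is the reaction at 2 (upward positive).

R_2 = 2.429 kN

Release the roller at 2. Primary structure: cantilever fixed at 1.
Primary-structure tip deflection at 2 by superposition:
  point load 167.5 at a = 1.27: Pa²(3L − a)/(6EI) = 1658/EI
Flexibility coefficient — unit upward force at 2: δ_{22} = L³/(3EI) = 682.8/EI.
The prop prevents deflection at 2: R_2 = δ_0/δ_{22} = 1658/682.8 = 2.429 kN.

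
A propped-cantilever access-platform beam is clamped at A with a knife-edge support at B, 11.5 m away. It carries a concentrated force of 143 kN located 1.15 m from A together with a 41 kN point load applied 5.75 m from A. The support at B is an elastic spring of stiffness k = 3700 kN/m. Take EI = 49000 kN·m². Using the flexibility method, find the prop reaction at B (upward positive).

R_B = 14.51 kN

Choose R_B as the redundant. The primary structure is the cantilever fixed at A.
Deflection at B on the released cantilever, summing each load's contribution:
  point load 143 at a = 1.15: Pa²(3L − a)/(6EI) = 1051/EI
  point load 41 at a = 5.75: Pa²(3L − a)/(6EI) = 6495/EI
  δ_0 = 7547/EI
Flexibility coefficient — unit upward force at B: δ_{BB} = L³/(3EI) = 507/EI.
With EI = 49000 kN·m²: δ_0 = 0.15401 m and δ_{BB} = 0.010346 m/kN.
Compatibility — the spring shortens by R_B/k under the reaction it provides: δ_0 − R_B·δ_{BB} = R_B/k. With 1/k = 0.00027 m/kN, R_B = δ_0 / (δ_{BB} + 1/k) = 0.15401 / (0.010346 + 0.00027) = 14.51 kN.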